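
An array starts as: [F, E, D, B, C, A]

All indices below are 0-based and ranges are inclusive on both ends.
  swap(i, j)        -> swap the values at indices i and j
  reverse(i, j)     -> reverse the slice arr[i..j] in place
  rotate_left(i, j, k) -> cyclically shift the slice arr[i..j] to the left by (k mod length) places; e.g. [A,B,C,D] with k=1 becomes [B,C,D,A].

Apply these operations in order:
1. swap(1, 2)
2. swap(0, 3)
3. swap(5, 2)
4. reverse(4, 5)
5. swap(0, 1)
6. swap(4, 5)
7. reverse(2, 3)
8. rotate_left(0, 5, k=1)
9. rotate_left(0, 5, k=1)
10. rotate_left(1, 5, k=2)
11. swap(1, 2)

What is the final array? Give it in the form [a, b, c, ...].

After 1 (swap(1, 2)): [F, D, E, B, C, A]
After 2 (swap(0, 3)): [B, D, E, F, C, A]
After 3 (swap(5, 2)): [B, D, A, F, C, E]
After 4 (reverse(4, 5)): [B, D, A, F, E, C]
After 5 (swap(0, 1)): [D, B, A, F, E, C]
After 6 (swap(4, 5)): [D, B, A, F, C, E]
After 7 (reverse(2, 3)): [D, B, F, A, C, E]
After 8 (rotate_left(0, 5, k=1)): [B, F, A, C, E, D]
After 9 (rotate_left(0, 5, k=1)): [F, A, C, E, D, B]
After 10 (rotate_left(1, 5, k=2)): [F, E, D, B, A, C]
After 11 (swap(1, 2)): [F, D, E, B, A, C]

Answer: [F, D, E, B, A, C]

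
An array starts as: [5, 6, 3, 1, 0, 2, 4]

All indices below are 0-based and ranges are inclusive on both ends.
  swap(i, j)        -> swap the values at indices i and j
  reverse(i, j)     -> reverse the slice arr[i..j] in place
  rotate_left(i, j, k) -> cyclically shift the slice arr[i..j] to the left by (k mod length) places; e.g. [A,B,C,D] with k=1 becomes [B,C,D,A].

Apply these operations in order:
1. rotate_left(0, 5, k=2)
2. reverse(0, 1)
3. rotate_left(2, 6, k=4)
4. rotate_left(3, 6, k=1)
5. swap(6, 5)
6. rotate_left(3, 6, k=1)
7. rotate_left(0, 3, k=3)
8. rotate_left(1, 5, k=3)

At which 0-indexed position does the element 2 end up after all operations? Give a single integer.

After 1 (rotate_left(0, 5, k=2)): [3, 1, 0, 2, 5, 6, 4]
After 2 (reverse(0, 1)): [1, 3, 0, 2, 5, 6, 4]
After 3 (rotate_left(2, 6, k=4)): [1, 3, 4, 0, 2, 5, 6]
After 4 (rotate_left(3, 6, k=1)): [1, 3, 4, 2, 5, 6, 0]
After 5 (swap(6, 5)): [1, 3, 4, 2, 5, 0, 6]
After 6 (rotate_left(3, 6, k=1)): [1, 3, 4, 5, 0, 6, 2]
After 7 (rotate_left(0, 3, k=3)): [5, 1, 3, 4, 0, 6, 2]
After 8 (rotate_left(1, 5, k=3)): [5, 0, 6, 1, 3, 4, 2]

Answer: 6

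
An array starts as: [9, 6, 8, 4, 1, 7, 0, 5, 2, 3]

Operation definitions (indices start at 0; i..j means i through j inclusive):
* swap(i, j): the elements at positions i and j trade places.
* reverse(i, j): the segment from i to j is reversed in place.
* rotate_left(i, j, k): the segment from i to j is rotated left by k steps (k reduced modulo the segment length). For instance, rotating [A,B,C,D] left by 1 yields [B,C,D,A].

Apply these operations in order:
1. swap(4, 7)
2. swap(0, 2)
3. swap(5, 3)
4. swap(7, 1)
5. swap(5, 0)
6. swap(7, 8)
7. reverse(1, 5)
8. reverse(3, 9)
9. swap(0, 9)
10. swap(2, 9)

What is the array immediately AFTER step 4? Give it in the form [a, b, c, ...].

After 1 (swap(4, 7)): [9, 6, 8, 4, 5, 7, 0, 1, 2, 3]
After 2 (swap(0, 2)): [8, 6, 9, 4, 5, 7, 0, 1, 2, 3]
After 3 (swap(5, 3)): [8, 6, 9, 7, 5, 4, 0, 1, 2, 3]
After 4 (swap(7, 1)): [8, 1, 9, 7, 5, 4, 0, 6, 2, 3]

Answer: [8, 1, 9, 7, 5, 4, 0, 6, 2, 3]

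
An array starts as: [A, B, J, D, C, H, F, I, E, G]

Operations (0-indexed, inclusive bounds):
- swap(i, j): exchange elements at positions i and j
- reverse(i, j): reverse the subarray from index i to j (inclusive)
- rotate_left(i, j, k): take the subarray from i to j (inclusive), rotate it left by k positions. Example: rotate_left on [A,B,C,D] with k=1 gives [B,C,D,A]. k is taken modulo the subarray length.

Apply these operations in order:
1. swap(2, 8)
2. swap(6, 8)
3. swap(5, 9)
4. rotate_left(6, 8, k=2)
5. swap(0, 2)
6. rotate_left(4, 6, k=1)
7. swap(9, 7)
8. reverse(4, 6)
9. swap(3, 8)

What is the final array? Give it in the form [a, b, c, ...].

After 1 (swap(2, 8)): [A, B, E, D, C, H, F, I, J, G]
After 2 (swap(6, 8)): [A, B, E, D, C, H, J, I, F, G]
After 3 (swap(5, 9)): [A, B, E, D, C, G, J, I, F, H]
After 4 (rotate_left(6, 8, k=2)): [A, B, E, D, C, G, F, J, I, H]
After 5 (swap(0, 2)): [E, B, A, D, C, G, F, J, I, H]
After 6 (rotate_left(4, 6, k=1)): [E, B, A, D, G, F, C, J, I, H]
After 7 (swap(9, 7)): [E, B, A, D, G, F, C, H, I, J]
After 8 (reverse(4, 6)): [E, B, A, D, C, F, G, H, I, J]
After 9 (swap(3, 8)): [E, B, A, I, C, F, G, H, D, J]

Answer: [E, B, A, I, C, F, G, H, D, J]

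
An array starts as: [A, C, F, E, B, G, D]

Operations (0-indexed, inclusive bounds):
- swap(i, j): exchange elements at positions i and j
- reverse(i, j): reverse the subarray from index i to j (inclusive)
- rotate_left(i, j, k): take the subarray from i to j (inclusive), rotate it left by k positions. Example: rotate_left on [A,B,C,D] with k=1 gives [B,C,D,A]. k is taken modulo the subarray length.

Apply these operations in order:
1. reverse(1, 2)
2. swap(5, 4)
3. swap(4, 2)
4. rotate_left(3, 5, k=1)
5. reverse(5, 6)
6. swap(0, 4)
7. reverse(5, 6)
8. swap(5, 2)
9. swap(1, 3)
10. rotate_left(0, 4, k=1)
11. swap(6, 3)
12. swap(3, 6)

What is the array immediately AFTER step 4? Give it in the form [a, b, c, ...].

After 1 (reverse(1, 2)): [A, F, C, E, B, G, D]
After 2 (swap(5, 4)): [A, F, C, E, G, B, D]
After 3 (swap(4, 2)): [A, F, G, E, C, B, D]
After 4 (rotate_left(3, 5, k=1)): [A, F, G, C, B, E, D]

Answer: [A, F, G, C, B, E, D]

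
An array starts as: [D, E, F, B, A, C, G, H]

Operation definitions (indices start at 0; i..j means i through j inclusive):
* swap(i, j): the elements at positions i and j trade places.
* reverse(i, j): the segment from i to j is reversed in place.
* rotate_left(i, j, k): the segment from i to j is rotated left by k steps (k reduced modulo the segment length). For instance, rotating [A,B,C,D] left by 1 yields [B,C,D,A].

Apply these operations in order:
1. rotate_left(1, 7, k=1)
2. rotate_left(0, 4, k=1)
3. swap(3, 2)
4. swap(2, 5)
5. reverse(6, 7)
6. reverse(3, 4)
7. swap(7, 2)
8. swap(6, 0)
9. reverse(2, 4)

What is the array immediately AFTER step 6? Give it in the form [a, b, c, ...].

Answer: [F, B, G, D, A, C, E, H]

Derivation:
After 1 (rotate_left(1, 7, k=1)): [D, F, B, A, C, G, H, E]
After 2 (rotate_left(0, 4, k=1)): [F, B, A, C, D, G, H, E]
After 3 (swap(3, 2)): [F, B, C, A, D, G, H, E]
After 4 (swap(2, 5)): [F, B, G, A, D, C, H, E]
After 5 (reverse(6, 7)): [F, B, G, A, D, C, E, H]
After 6 (reverse(3, 4)): [F, B, G, D, A, C, E, H]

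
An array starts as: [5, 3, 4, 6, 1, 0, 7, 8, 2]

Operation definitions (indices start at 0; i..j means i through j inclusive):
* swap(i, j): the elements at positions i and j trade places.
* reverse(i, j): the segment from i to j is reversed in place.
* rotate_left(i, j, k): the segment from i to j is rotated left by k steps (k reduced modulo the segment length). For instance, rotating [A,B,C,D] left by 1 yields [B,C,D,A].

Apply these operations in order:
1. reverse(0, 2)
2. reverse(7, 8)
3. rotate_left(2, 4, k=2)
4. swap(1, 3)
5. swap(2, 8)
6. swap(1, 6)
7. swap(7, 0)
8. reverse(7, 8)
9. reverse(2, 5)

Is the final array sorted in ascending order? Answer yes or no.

After 1 (reverse(0, 2)): [4, 3, 5, 6, 1, 0, 7, 8, 2]
After 2 (reverse(7, 8)): [4, 3, 5, 6, 1, 0, 7, 2, 8]
After 3 (rotate_left(2, 4, k=2)): [4, 3, 1, 5, 6, 0, 7, 2, 8]
After 4 (swap(1, 3)): [4, 5, 1, 3, 6, 0, 7, 2, 8]
After 5 (swap(2, 8)): [4, 5, 8, 3, 6, 0, 7, 2, 1]
After 6 (swap(1, 6)): [4, 7, 8, 3, 6, 0, 5, 2, 1]
After 7 (swap(7, 0)): [2, 7, 8, 3, 6, 0, 5, 4, 1]
After 8 (reverse(7, 8)): [2, 7, 8, 3, 6, 0, 5, 1, 4]
After 9 (reverse(2, 5)): [2, 7, 0, 6, 3, 8, 5, 1, 4]

Answer: no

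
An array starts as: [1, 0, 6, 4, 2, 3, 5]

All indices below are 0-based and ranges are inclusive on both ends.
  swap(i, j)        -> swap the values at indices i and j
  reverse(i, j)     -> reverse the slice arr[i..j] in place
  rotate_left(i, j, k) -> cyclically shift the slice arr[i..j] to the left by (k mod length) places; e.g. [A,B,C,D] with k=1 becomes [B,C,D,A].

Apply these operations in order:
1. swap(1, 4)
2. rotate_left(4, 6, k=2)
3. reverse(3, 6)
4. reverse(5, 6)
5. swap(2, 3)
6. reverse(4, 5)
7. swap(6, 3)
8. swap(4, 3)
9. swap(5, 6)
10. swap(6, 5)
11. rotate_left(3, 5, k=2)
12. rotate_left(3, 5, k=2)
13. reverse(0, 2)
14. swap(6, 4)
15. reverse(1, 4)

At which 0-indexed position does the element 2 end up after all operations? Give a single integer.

Answer: 4

Derivation:
After 1 (swap(1, 4)): [1, 2, 6, 4, 0, 3, 5]
After 2 (rotate_left(4, 6, k=2)): [1, 2, 6, 4, 5, 0, 3]
After 3 (reverse(3, 6)): [1, 2, 6, 3, 0, 5, 4]
After 4 (reverse(5, 6)): [1, 2, 6, 3, 0, 4, 5]
After 5 (swap(2, 3)): [1, 2, 3, 6, 0, 4, 5]
After 6 (reverse(4, 5)): [1, 2, 3, 6, 4, 0, 5]
After 7 (swap(6, 3)): [1, 2, 3, 5, 4, 0, 6]
After 8 (swap(4, 3)): [1, 2, 3, 4, 5, 0, 6]
After 9 (swap(5, 6)): [1, 2, 3, 4, 5, 6, 0]
After 10 (swap(6, 5)): [1, 2, 3, 4, 5, 0, 6]
After 11 (rotate_left(3, 5, k=2)): [1, 2, 3, 0, 4, 5, 6]
After 12 (rotate_left(3, 5, k=2)): [1, 2, 3, 5, 0, 4, 6]
After 13 (reverse(0, 2)): [3, 2, 1, 5, 0, 4, 6]
After 14 (swap(6, 4)): [3, 2, 1, 5, 6, 4, 0]
After 15 (reverse(1, 4)): [3, 6, 5, 1, 2, 4, 0]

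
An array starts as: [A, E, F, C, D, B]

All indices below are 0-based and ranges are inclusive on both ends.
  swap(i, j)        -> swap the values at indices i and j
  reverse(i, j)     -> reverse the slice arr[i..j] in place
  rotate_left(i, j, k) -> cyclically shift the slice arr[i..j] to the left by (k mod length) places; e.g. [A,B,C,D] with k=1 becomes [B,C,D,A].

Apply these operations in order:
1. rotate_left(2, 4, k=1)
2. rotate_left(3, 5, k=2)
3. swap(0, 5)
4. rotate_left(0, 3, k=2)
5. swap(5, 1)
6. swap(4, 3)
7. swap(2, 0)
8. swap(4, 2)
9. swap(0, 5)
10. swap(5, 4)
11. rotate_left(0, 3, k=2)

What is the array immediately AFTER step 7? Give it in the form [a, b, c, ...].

After 1 (rotate_left(2, 4, k=1)): [A, E, C, D, F, B]
After 2 (rotate_left(3, 5, k=2)): [A, E, C, B, D, F]
After 3 (swap(0, 5)): [F, E, C, B, D, A]
After 4 (rotate_left(0, 3, k=2)): [C, B, F, E, D, A]
After 5 (swap(5, 1)): [C, A, F, E, D, B]
After 6 (swap(4, 3)): [C, A, F, D, E, B]
After 7 (swap(2, 0)): [F, A, C, D, E, B]

Answer: [F, A, C, D, E, B]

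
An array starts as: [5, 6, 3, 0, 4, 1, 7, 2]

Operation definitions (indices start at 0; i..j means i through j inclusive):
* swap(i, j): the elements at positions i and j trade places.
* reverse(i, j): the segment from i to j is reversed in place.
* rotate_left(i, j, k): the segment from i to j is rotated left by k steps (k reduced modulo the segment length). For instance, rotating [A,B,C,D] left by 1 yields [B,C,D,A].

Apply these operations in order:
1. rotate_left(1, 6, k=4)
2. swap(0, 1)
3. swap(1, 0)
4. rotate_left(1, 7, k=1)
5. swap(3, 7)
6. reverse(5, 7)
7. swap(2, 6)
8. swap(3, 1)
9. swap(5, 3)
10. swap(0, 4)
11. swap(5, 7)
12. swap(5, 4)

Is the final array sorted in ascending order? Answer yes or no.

After 1 (rotate_left(1, 6, k=4)): [5, 1, 7, 6, 3, 0, 4, 2]
After 2 (swap(0, 1)): [1, 5, 7, 6, 3, 0, 4, 2]
After 3 (swap(1, 0)): [5, 1, 7, 6, 3, 0, 4, 2]
After 4 (rotate_left(1, 7, k=1)): [5, 7, 6, 3, 0, 4, 2, 1]
After 5 (swap(3, 7)): [5, 7, 6, 1, 0, 4, 2, 3]
After 6 (reverse(5, 7)): [5, 7, 6, 1, 0, 3, 2, 4]
After 7 (swap(2, 6)): [5, 7, 2, 1, 0, 3, 6, 4]
After 8 (swap(3, 1)): [5, 1, 2, 7, 0, 3, 6, 4]
After 9 (swap(5, 3)): [5, 1, 2, 3, 0, 7, 6, 4]
After 10 (swap(0, 4)): [0, 1, 2, 3, 5, 7, 6, 4]
After 11 (swap(5, 7)): [0, 1, 2, 3, 5, 4, 6, 7]
After 12 (swap(5, 4)): [0, 1, 2, 3, 4, 5, 6, 7]

Answer: yes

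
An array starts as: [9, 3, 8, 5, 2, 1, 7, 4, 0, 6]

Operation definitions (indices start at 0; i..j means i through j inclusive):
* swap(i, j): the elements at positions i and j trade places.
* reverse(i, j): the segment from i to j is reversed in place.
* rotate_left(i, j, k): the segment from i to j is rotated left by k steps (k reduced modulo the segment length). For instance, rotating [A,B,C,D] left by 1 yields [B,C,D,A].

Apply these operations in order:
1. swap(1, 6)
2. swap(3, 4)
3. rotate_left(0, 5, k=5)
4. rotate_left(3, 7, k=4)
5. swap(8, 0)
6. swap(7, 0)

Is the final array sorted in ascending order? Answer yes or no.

Answer: no

Derivation:
After 1 (swap(1, 6)): [9, 7, 8, 5, 2, 1, 3, 4, 0, 6]
After 2 (swap(3, 4)): [9, 7, 8, 2, 5, 1, 3, 4, 0, 6]
After 3 (rotate_left(0, 5, k=5)): [1, 9, 7, 8, 2, 5, 3, 4, 0, 6]
After 4 (rotate_left(3, 7, k=4)): [1, 9, 7, 4, 8, 2, 5, 3, 0, 6]
After 5 (swap(8, 0)): [0, 9, 7, 4, 8, 2, 5, 3, 1, 6]
After 6 (swap(7, 0)): [3, 9, 7, 4, 8, 2, 5, 0, 1, 6]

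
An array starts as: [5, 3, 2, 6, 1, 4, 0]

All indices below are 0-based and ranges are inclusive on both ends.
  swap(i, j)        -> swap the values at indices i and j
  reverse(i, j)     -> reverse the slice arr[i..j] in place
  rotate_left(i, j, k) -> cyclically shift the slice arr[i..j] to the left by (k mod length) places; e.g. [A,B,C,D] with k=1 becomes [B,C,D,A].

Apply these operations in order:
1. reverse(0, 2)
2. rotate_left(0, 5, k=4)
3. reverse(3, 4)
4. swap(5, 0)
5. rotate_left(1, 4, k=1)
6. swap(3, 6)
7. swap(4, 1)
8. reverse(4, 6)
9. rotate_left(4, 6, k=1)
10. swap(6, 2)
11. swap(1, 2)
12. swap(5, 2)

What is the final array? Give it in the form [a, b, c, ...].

Answer: [6, 3, 2, 0, 1, 4, 5]

Derivation:
After 1 (reverse(0, 2)): [2, 3, 5, 6, 1, 4, 0]
After 2 (rotate_left(0, 5, k=4)): [1, 4, 2, 3, 5, 6, 0]
After 3 (reverse(3, 4)): [1, 4, 2, 5, 3, 6, 0]
After 4 (swap(5, 0)): [6, 4, 2, 5, 3, 1, 0]
After 5 (rotate_left(1, 4, k=1)): [6, 2, 5, 3, 4, 1, 0]
After 6 (swap(3, 6)): [6, 2, 5, 0, 4, 1, 3]
After 7 (swap(4, 1)): [6, 4, 5, 0, 2, 1, 3]
After 8 (reverse(4, 6)): [6, 4, 5, 0, 3, 1, 2]
After 9 (rotate_left(4, 6, k=1)): [6, 4, 5, 0, 1, 2, 3]
After 10 (swap(6, 2)): [6, 4, 3, 0, 1, 2, 5]
After 11 (swap(1, 2)): [6, 3, 4, 0, 1, 2, 5]
After 12 (swap(5, 2)): [6, 3, 2, 0, 1, 4, 5]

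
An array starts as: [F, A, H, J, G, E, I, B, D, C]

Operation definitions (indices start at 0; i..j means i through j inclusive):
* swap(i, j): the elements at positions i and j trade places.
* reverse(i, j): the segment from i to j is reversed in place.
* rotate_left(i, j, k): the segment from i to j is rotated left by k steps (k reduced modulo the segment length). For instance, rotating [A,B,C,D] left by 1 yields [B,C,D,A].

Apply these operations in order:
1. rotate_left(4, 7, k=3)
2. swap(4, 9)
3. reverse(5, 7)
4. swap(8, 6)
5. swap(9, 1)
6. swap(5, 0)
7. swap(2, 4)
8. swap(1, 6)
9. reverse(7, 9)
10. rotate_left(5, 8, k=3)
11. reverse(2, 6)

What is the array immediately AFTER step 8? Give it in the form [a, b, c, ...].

Answer: [I, D, C, J, H, F, B, G, E, A]

Derivation:
After 1 (rotate_left(4, 7, k=3)): [F, A, H, J, B, G, E, I, D, C]
After 2 (swap(4, 9)): [F, A, H, J, C, G, E, I, D, B]
After 3 (reverse(5, 7)): [F, A, H, J, C, I, E, G, D, B]
After 4 (swap(8, 6)): [F, A, H, J, C, I, D, G, E, B]
After 5 (swap(9, 1)): [F, B, H, J, C, I, D, G, E, A]
After 6 (swap(5, 0)): [I, B, H, J, C, F, D, G, E, A]
After 7 (swap(2, 4)): [I, B, C, J, H, F, D, G, E, A]
After 8 (swap(1, 6)): [I, D, C, J, H, F, B, G, E, A]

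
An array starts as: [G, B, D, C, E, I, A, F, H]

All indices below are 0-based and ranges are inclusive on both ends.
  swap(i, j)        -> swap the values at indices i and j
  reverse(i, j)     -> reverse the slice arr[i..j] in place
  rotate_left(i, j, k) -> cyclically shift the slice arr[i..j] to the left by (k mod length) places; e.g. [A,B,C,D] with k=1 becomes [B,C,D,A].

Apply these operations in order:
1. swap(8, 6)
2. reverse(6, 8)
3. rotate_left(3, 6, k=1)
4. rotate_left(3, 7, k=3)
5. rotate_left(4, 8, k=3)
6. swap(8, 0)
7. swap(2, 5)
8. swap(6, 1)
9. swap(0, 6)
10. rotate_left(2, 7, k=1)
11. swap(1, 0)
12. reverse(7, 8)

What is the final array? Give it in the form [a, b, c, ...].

After 1 (swap(8, 6)): [G, B, D, C, E, I, H, F, A]
After 2 (reverse(6, 8)): [G, B, D, C, E, I, A, F, H]
After 3 (rotate_left(3, 6, k=1)): [G, B, D, E, I, A, C, F, H]
After 4 (rotate_left(3, 7, k=3)): [G, B, D, C, F, E, I, A, H]
After 5 (rotate_left(4, 8, k=3)): [G, B, D, C, A, H, F, E, I]
After 6 (swap(8, 0)): [I, B, D, C, A, H, F, E, G]
After 7 (swap(2, 5)): [I, B, H, C, A, D, F, E, G]
After 8 (swap(6, 1)): [I, F, H, C, A, D, B, E, G]
After 9 (swap(0, 6)): [B, F, H, C, A, D, I, E, G]
After 10 (rotate_left(2, 7, k=1)): [B, F, C, A, D, I, E, H, G]
After 11 (swap(1, 0)): [F, B, C, A, D, I, E, H, G]
After 12 (reverse(7, 8)): [F, B, C, A, D, I, E, G, H]

Answer: [F, B, C, A, D, I, E, G, H]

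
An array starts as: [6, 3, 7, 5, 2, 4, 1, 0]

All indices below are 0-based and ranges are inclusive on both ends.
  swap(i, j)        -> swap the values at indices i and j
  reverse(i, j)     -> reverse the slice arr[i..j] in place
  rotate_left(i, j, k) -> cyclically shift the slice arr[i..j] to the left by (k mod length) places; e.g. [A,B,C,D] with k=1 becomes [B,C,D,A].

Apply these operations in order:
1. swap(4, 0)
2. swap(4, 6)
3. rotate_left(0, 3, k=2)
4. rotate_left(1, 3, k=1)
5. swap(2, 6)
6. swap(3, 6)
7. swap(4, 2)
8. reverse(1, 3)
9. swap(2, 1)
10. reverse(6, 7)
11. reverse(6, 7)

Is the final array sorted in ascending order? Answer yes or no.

After 1 (swap(4, 0)): [2, 3, 7, 5, 6, 4, 1, 0]
After 2 (swap(4, 6)): [2, 3, 7, 5, 1, 4, 6, 0]
After 3 (rotate_left(0, 3, k=2)): [7, 5, 2, 3, 1, 4, 6, 0]
After 4 (rotate_left(1, 3, k=1)): [7, 2, 3, 5, 1, 4, 6, 0]
After 5 (swap(2, 6)): [7, 2, 6, 5, 1, 4, 3, 0]
After 6 (swap(3, 6)): [7, 2, 6, 3, 1, 4, 5, 0]
After 7 (swap(4, 2)): [7, 2, 1, 3, 6, 4, 5, 0]
After 8 (reverse(1, 3)): [7, 3, 1, 2, 6, 4, 5, 0]
After 9 (swap(2, 1)): [7, 1, 3, 2, 6, 4, 5, 0]
After 10 (reverse(6, 7)): [7, 1, 3, 2, 6, 4, 0, 5]
After 11 (reverse(6, 7)): [7, 1, 3, 2, 6, 4, 5, 0]

Answer: no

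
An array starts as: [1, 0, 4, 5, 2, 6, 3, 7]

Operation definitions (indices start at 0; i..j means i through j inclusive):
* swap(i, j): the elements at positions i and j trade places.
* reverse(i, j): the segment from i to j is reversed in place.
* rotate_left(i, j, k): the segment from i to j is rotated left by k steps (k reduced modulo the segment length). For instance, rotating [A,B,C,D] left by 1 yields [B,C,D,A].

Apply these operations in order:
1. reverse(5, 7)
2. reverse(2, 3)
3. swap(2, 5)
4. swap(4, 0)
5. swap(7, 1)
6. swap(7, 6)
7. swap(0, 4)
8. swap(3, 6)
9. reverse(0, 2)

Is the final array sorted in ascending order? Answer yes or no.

After 1 (reverse(5, 7)): [1, 0, 4, 5, 2, 7, 3, 6]
After 2 (reverse(2, 3)): [1, 0, 5, 4, 2, 7, 3, 6]
After 3 (swap(2, 5)): [1, 0, 7, 4, 2, 5, 3, 6]
After 4 (swap(4, 0)): [2, 0, 7, 4, 1, 5, 3, 6]
After 5 (swap(7, 1)): [2, 6, 7, 4, 1, 5, 3, 0]
After 6 (swap(7, 6)): [2, 6, 7, 4, 1, 5, 0, 3]
After 7 (swap(0, 4)): [1, 6, 7, 4, 2, 5, 0, 3]
After 8 (swap(3, 6)): [1, 6, 7, 0, 2, 5, 4, 3]
After 9 (reverse(0, 2)): [7, 6, 1, 0, 2, 5, 4, 3]

Answer: no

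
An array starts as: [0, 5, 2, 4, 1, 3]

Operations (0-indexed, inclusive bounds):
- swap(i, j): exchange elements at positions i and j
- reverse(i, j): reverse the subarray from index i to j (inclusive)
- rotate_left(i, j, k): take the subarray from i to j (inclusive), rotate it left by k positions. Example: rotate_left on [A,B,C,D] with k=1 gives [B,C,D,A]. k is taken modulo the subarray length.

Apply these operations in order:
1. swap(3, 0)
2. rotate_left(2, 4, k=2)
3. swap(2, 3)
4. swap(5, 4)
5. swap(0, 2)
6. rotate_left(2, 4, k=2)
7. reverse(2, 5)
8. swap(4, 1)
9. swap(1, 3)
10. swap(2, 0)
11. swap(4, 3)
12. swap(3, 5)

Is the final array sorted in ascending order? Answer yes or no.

Answer: yes

Derivation:
After 1 (swap(3, 0)): [4, 5, 2, 0, 1, 3]
After 2 (rotate_left(2, 4, k=2)): [4, 5, 1, 2, 0, 3]
After 3 (swap(2, 3)): [4, 5, 2, 1, 0, 3]
After 4 (swap(5, 4)): [4, 5, 2, 1, 3, 0]
After 5 (swap(0, 2)): [2, 5, 4, 1, 3, 0]
After 6 (rotate_left(2, 4, k=2)): [2, 5, 3, 4, 1, 0]
After 7 (reverse(2, 5)): [2, 5, 0, 1, 4, 3]
After 8 (swap(4, 1)): [2, 4, 0, 1, 5, 3]
After 9 (swap(1, 3)): [2, 1, 0, 4, 5, 3]
After 10 (swap(2, 0)): [0, 1, 2, 4, 5, 3]
After 11 (swap(4, 3)): [0, 1, 2, 5, 4, 3]
After 12 (swap(3, 5)): [0, 1, 2, 3, 4, 5]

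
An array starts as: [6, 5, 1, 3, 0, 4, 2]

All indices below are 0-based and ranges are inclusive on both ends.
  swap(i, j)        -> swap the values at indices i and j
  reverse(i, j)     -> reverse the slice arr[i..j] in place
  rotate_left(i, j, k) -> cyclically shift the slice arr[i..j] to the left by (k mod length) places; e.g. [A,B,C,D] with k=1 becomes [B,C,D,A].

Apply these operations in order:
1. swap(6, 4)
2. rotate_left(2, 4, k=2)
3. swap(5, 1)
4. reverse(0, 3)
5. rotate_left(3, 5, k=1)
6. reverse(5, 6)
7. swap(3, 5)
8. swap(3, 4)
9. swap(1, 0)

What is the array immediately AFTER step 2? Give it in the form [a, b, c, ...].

Answer: [6, 5, 2, 1, 3, 4, 0]

Derivation:
After 1 (swap(6, 4)): [6, 5, 1, 3, 2, 4, 0]
After 2 (rotate_left(2, 4, k=2)): [6, 5, 2, 1, 3, 4, 0]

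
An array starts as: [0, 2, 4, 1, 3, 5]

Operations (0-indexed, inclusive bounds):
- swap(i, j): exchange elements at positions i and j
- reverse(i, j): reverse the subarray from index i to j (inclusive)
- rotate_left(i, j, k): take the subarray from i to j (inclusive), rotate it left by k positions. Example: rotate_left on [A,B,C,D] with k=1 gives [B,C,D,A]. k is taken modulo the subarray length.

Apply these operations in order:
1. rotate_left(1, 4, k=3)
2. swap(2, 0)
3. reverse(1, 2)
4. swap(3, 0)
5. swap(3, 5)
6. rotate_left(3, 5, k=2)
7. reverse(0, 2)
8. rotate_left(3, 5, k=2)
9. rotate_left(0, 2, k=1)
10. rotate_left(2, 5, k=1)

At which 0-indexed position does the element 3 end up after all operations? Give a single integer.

Answer: 5

Derivation:
After 1 (rotate_left(1, 4, k=3)): [0, 3, 2, 4, 1, 5]
After 2 (swap(2, 0)): [2, 3, 0, 4, 1, 5]
After 3 (reverse(1, 2)): [2, 0, 3, 4, 1, 5]
After 4 (swap(3, 0)): [4, 0, 3, 2, 1, 5]
After 5 (swap(3, 5)): [4, 0, 3, 5, 1, 2]
After 6 (rotate_left(3, 5, k=2)): [4, 0, 3, 2, 5, 1]
After 7 (reverse(0, 2)): [3, 0, 4, 2, 5, 1]
After 8 (rotate_left(3, 5, k=2)): [3, 0, 4, 1, 2, 5]
After 9 (rotate_left(0, 2, k=1)): [0, 4, 3, 1, 2, 5]
After 10 (rotate_left(2, 5, k=1)): [0, 4, 1, 2, 5, 3]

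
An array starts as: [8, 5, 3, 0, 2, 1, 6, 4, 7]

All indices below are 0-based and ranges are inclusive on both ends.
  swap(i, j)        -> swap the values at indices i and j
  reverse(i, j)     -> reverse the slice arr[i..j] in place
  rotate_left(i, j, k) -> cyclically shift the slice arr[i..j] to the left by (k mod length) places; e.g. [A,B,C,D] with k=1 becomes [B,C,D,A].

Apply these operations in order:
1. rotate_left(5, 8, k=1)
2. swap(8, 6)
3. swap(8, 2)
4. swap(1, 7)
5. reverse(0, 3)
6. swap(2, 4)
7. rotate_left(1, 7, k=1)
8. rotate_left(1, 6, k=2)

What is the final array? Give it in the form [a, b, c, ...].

Answer: [0, 7, 6, 1, 5, 2, 8, 4, 3]

Derivation:
After 1 (rotate_left(5, 8, k=1)): [8, 5, 3, 0, 2, 6, 4, 7, 1]
After 2 (swap(8, 6)): [8, 5, 3, 0, 2, 6, 1, 7, 4]
After 3 (swap(8, 2)): [8, 5, 4, 0, 2, 6, 1, 7, 3]
After 4 (swap(1, 7)): [8, 7, 4, 0, 2, 6, 1, 5, 3]
After 5 (reverse(0, 3)): [0, 4, 7, 8, 2, 6, 1, 5, 3]
After 6 (swap(2, 4)): [0, 4, 2, 8, 7, 6, 1, 5, 3]
After 7 (rotate_left(1, 7, k=1)): [0, 2, 8, 7, 6, 1, 5, 4, 3]
After 8 (rotate_left(1, 6, k=2)): [0, 7, 6, 1, 5, 2, 8, 4, 3]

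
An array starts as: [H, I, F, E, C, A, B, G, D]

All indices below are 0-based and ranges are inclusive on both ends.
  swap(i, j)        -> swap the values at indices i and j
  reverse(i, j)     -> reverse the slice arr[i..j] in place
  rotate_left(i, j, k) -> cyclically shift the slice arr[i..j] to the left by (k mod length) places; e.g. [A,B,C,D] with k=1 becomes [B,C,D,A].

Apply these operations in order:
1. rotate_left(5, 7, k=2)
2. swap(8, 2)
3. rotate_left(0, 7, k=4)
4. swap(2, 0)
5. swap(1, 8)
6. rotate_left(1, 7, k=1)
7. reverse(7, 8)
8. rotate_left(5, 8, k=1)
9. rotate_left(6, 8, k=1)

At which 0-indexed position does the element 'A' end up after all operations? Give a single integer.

After 1 (rotate_left(5, 7, k=2)): [H, I, F, E, C, G, A, B, D]
After 2 (swap(8, 2)): [H, I, D, E, C, G, A, B, F]
After 3 (rotate_left(0, 7, k=4)): [C, G, A, B, H, I, D, E, F]
After 4 (swap(2, 0)): [A, G, C, B, H, I, D, E, F]
After 5 (swap(1, 8)): [A, F, C, B, H, I, D, E, G]
After 6 (rotate_left(1, 7, k=1)): [A, C, B, H, I, D, E, F, G]
After 7 (reverse(7, 8)): [A, C, B, H, I, D, E, G, F]
After 8 (rotate_left(5, 8, k=1)): [A, C, B, H, I, E, G, F, D]
After 9 (rotate_left(6, 8, k=1)): [A, C, B, H, I, E, F, D, G]

Answer: 0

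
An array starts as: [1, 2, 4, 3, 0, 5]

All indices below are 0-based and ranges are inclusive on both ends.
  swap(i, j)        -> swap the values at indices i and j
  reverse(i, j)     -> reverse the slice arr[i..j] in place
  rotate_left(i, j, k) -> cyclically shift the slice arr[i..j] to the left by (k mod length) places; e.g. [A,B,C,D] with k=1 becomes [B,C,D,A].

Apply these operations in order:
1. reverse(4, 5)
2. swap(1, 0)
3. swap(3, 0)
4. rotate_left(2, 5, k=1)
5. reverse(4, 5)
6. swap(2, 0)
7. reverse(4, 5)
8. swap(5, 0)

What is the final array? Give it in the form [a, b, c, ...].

After 1 (reverse(4, 5)): [1, 2, 4, 3, 5, 0]
After 2 (swap(1, 0)): [2, 1, 4, 3, 5, 0]
After 3 (swap(3, 0)): [3, 1, 4, 2, 5, 0]
After 4 (rotate_left(2, 5, k=1)): [3, 1, 2, 5, 0, 4]
After 5 (reverse(4, 5)): [3, 1, 2, 5, 4, 0]
After 6 (swap(2, 0)): [2, 1, 3, 5, 4, 0]
After 7 (reverse(4, 5)): [2, 1, 3, 5, 0, 4]
After 8 (swap(5, 0)): [4, 1, 3, 5, 0, 2]

Answer: [4, 1, 3, 5, 0, 2]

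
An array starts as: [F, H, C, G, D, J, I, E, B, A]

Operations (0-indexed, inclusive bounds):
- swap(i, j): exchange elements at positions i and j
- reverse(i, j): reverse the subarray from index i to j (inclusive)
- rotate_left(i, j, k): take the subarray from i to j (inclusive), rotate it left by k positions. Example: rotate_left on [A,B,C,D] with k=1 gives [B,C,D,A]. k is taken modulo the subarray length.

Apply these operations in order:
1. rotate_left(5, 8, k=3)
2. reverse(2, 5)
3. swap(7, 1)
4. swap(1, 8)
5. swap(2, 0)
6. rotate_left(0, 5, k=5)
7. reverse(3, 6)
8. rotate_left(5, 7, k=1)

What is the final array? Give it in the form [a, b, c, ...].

Answer: [C, B, E, J, G, F, H, D, I, A]

Derivation:
After 1 (rotate_left(5, 8, k=3)): [F, H, C, G, D, B, J, I, E, A]
After 2 (reverse(2, 5)): [F, H, B, D, G, C, J, I, E, A]
After 3 (swap(7, 1)): [F, I, B, D, G, C, J, H, E, A]
After 4 (swap(1, 8)): [F, E, B, D, G, C, J, H, I, A]
After 5 (swap(2, 0)): [B, E, F, D, G, C, J, H, I, A]
After 6 (rotate_left(0, 5, k=5)): [C, B, E, F, D, G, J, H, I, A]
After 7 (reverse(3, 6)): [C, B, E, J, G, D, F, H, I, A]
After 8 (rotate_left(5, 7, k=1)): [C, B, E, J, G, F, H, D, I, A]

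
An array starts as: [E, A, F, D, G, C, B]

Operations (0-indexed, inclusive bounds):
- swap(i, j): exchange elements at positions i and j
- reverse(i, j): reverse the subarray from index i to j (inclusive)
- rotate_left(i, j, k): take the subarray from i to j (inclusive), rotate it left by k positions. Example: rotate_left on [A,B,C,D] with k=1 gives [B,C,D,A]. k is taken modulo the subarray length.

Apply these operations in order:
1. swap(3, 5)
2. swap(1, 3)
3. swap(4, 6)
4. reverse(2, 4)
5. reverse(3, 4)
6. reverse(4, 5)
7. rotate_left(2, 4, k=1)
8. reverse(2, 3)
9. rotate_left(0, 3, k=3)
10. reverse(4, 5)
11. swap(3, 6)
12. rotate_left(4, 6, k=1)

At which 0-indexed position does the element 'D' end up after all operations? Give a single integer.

Answer: 5

Derivation:
After 1 (swap(3, 5)): [E, A, F, C, G, D, B]
After 2 (swap(1, 3)): [E, C, F, A, G, D, B]
After 3 (swap(4, 6)): [E, C, F, A, B, D, G]
After 4 (reverse(2, 4)): [E, C, B, A, F, D, G]
After 5 (reverse(3, 4)): [E, C, B, F, A, D, G]
After 6 (reverse(4, 5)): [E, C, B, F, D, A, G]
After 7 (rotate_left(2, 4, k=1)): [E, C, F, D, B, A, G]
After 8 (reverse(2, 3)): [E, C, D, F, B, A, G]
After 9 (rotate_left(0, 3, k=3)): [F, E, C, D, B, A, G]
After 10 (reverse(4, 5)): [F, E, C, D, A, B, G]
After 11 (swap(3, 6)): [F, E, C, G, A, B, D]
After 12 (rotate_left(4, 6, k=1)): [F, E, C, G, B, D, A]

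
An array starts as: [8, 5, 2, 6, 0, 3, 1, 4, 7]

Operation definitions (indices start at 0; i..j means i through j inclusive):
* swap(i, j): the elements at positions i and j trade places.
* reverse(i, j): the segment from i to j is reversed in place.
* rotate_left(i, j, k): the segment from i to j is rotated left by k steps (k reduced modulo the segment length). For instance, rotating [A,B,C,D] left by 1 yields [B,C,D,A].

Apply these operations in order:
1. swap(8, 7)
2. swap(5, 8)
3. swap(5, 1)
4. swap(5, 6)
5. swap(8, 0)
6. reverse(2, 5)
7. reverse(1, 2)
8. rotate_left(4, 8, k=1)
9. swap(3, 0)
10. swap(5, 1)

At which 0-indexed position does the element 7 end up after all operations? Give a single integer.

Answer: 6

Derivation:
After 1 (swap(8, 7)): [8, 5, 2, 6, 0, 3, 1, 7, 4]
After 2 (swap(5, 8)): [8, 5, 2, 6, 0, 4, 1, 7, 3]
After 3 (swap(5, 1)): [8, 4, 2, 6, 0, 5, 1, 7, 3]
After 4 (swap(5, 6)): [8, 4, 2, 6, 0, 1, 5, 7, 3]
After 5 (swap(8, 0)): [3, 4, 2, 6, 0, 1, 5, 7, 8]
After 6 (reverse(2, 5)): [3, 4, 1, 0, 6, 2, 5, 7, 8]
After 7 (reverse(1, 2)): [3, 1, 4, 0, 6, 2, 5, 7, 8]
After 8 (rotate_left(4, 8, k=1)): [3, 1, 4, 0, 2, 5, 7, 8, 6]
After 9 (swap(3, 0)): [0, 1, 4, 3, 2, 5, 7, 8, 6]
After 10 (swap(5, 1)): [0, 5, 4, 3, 2, 1, 7, 8, 6]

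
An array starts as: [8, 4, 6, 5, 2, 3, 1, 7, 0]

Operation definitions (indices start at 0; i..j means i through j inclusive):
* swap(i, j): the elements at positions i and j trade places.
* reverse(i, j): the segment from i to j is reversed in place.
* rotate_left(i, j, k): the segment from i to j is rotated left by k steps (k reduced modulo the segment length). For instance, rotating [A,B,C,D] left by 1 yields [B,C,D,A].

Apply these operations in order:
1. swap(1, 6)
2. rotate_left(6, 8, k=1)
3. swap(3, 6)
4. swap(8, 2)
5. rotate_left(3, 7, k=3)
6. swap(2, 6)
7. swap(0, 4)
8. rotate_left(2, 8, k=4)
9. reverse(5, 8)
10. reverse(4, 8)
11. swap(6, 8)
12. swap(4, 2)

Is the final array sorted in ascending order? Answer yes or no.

After 1 (swap(1, 6)): [8, 1, 6, 5, 2, 3, 4, 7, 0]
After 2 (rotate_left(6, 8, k=1)): [8, 1, 6, 5, 2, 3, 7, 0, 4]
After 3 (swap(3, 6)): [8, 1, 6, 7, 2, 3, 5, 0, 4]
After 4 (swap(8, 2)): [8, 1, 4, 7, 2, 3, 5, 0, 6]
After 5 (rotate_left(3, 7, k=3)): [8, 1, 4, 5, 0, 7, 2, 3, 6]
After 6 (swap(2, 6)): [8, 1, 2, 5, 0, 7, 4, 3, 6]
After 7 (swap(0, 4)): [0, 1, 2, 5, 8, 7, 4, 3, 6]
After 8 (rotate_left(2, 8, k=4)): [0, 1, 4, 3, 6, 2, 5, 8, 7]
After 9 (reverse(5, 8)): [0, 1, 4, 3, 6, 7, 8, 5, 2]
After 10 (reverse(4, 8)): [0, 1, 4, 3, 2, 5, 8, 7, 6]
After 11 (swap(6, 8)): [0, 1, 4, 3, 2, 5, 6, 7, 8]
After 12 (swap(4, 2)): [0, 1, 2, 3, 4, 5, 6, 7, 8]

Answer: yes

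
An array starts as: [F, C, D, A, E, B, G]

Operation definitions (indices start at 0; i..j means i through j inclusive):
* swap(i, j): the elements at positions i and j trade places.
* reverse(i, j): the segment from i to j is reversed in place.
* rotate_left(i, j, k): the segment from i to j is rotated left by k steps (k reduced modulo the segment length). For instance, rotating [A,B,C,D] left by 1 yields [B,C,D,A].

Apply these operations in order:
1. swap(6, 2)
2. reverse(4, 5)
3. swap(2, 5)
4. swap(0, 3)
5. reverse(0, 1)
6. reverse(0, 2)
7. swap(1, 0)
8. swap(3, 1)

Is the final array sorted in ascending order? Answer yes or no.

After 1 (swap(6, 2)): [F, C, G, A, E, B, D]
After 2 (reverse(4, 5)): [F, C, G, A, B, E, D]
After 3 (swap(2, 5)): [F, C, E, A, B, G, D]
After 4 (swap(0, 3)): [A, C, E, F, B, G, D]
After 5 (reverse(0, 1)): [C, A, E, F, B, G, D]
After 6 (reverse(0, 2)): [E, A, C, F, B, G, D]
After 7 (swap(1, 0)): [A, E, C, F, B, G, D]
After 8 (swap(3, 1)): [A, F, C, E, B, G, D]

Answer: no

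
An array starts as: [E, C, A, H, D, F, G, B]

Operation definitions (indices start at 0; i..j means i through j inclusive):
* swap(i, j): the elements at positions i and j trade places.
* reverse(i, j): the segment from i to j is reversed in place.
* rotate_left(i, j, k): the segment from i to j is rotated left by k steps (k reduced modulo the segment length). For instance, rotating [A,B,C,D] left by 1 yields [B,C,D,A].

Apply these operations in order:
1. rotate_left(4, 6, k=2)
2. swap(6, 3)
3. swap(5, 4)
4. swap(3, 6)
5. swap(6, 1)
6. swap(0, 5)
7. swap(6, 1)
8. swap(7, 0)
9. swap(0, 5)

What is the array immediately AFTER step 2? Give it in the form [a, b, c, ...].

After 1 (rotate_left(4, 6, k=2)): [E, C, A, H, G, D, F, B]
After 2 (swap(6, 3)): [E, C, A, F, G, D, H, B]

Answer: [E, C, A, F, G, D, H, B]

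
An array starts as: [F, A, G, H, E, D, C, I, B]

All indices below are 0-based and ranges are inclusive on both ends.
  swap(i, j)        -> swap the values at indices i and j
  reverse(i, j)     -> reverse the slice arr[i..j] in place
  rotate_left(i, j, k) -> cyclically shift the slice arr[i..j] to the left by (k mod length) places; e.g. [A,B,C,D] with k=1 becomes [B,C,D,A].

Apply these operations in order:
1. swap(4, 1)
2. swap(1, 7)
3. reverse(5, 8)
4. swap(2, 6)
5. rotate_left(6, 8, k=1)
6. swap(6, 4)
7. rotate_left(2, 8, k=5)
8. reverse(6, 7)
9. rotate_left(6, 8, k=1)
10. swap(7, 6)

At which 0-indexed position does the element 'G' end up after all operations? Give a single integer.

Answer: 3

Derivation:
After 1 (swap(4, 1)): [F, E, G, H, A, D, C, I, B]
After 2 (swap(1, 7)): [F, I, G, H, A, D, C, E, B]
After 3 (reverse(5, 8)): [F, I, G, H, A, B, E, C, D]
After 4 (swap(2, 6)): [F, I, E, H, A, B, G, C, D]
After 5 (rotate_left(6, 8, k=1)): [F, I, E, H, A, B, C, D, G]
After 6 (swap(6, 4)): [F, I, E, H, C, B, A, D, G]
After 7 (rotate_left(2, 8, k=5)): [F, I, D, G, E, H, C, B, A]
After 8 (reverse(6, 7)): [F, I, D, G, E, H, B, C, A]
After 9 (rotate_left(6, 8, k=1)): [F, I, D, G, E, H, C, A, B]
After 10 (swap(7, 6)): [F, I, D, G, E, H, A, C, B]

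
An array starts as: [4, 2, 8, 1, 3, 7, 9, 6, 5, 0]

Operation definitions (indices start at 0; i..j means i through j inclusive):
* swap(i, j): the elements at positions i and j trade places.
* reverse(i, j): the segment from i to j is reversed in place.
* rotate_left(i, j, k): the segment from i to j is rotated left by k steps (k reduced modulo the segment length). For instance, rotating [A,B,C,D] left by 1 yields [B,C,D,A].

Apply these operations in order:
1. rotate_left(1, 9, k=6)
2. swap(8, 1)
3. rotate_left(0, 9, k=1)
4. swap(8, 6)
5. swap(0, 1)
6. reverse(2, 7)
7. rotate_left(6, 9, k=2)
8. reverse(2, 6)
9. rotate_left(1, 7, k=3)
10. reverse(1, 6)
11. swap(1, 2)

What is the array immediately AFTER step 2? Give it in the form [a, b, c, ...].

After 1 (rotate_left(1, 9, k=6)): [4, 6, 5, 0, 2, 8, 1, 3, 7, 9]
After 2 (swap(8, 1)): [4, 7, 5, 0, 2, 8, 1, 3, 6, 9]

Answer: [4, 7, 5, 0, 2, 8, 1, 3, 6, 9]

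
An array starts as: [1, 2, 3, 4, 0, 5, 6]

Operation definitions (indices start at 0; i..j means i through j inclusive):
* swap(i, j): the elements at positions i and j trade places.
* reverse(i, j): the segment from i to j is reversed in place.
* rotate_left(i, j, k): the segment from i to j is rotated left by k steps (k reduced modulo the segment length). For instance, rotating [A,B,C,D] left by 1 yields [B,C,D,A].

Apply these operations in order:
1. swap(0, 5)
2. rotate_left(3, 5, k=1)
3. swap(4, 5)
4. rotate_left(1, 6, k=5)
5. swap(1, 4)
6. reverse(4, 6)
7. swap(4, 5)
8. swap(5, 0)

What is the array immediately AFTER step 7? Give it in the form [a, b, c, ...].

Answer: [5, 0, 2, 3, 4, 1, 6]

Derivation:
After 1 (swap(0, 5)): [5, 2, 3, 4, 0, 1, 6]
After 2 (rotate_left(3, 5, k=1)): [5, 2, 3, 0, 1, 4, 6]
After 3 (swap(4, 5)): [5, 2, 3, 0, 4, 1, 6]
After 4 (rotate_left(1, 6, k=5)): [5, 6, 2, 3, 0, 4, 1]
After 5 (swap(1, 4)): [5, 0, 2, 3, 6, 4, 1]
After 6 (reverse(4, 6)): [5, 0, 2, 3, 1, 4, 6]
After 7 (swap(4, 5)): [5, 0, 2, 3, 4, 1, 6]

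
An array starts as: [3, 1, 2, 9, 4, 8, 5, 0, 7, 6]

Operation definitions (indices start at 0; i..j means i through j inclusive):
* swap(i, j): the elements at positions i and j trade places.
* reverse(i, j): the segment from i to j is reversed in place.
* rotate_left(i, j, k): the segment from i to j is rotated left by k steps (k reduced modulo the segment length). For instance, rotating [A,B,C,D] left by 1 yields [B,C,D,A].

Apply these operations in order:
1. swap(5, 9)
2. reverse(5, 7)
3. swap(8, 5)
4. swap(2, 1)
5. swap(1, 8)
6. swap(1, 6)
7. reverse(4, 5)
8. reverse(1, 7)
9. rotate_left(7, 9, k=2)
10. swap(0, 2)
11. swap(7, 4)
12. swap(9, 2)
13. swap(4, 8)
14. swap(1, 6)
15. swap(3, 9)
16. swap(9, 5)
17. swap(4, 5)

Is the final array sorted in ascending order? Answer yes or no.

Answer: yes

Derivation:
After 1 (swap(5, 9)): [3, 1, 2, 9, 4, 6, 5, 0, 7, 8]
After 2 (reverse(5, 7)): [3, 1, 2, 9, 4, 0, 5, 6, 7, 8]
After 3 (swap(8, 5)): [3, 1, 2, 9, 4, 7, 5, 6, 0, 8]
After 4 (swap(2, 1)): [3, 2, 1, 9, 4, 7, 5, 6, 0, 8]
After 5 (swap(1, 8)): [3, 0, 1, 9, 4, 7, 5, 6, 2, 8]
After 6 (swap(1, 6)): [3, 5, 1, 9, 4, 7, 0, 6, 2, 8]
After 7 (reverse(4, 5)): [3, 5, 1, 9, 7, 4, 0, 6, 2, 8]
After 8 (reverse(1, 7)): [3, 6, 0, 4, 7, 9, 1, 5, 2, 8]
After 9 (rotate_left(7, 9, k=2)): [3, 6, 0, 4, 7, 9, 1, 8, 5, 2]
After 10 (swap(0, 2)): [0, 6, 3, 4, 7, 9, 1, 8, 5, 2]
After 11 (swap(7, 4)): [0, 6, 3, 4, 8, 9, 1, 7, 5, 2]
After 12 (swap(9, 2)): [0, 6, 2, 4, 8, 9, 1, 7, 5, 3]
After 13 (swap(4, 8)): [0, 6, 2, 4, 5, 9, 1, 7, 8, 3]
After 14 (swap(1, 6)): [0, 1, 2, 4, 5, 9, 6, 7, 8, 3]
After 15 (swap(3, 9)): [0, 1, 2, 3, 5, 9, 6, 7, 8, 4]
After 16 (swap(9, 5)): [0, 1, 2, 3, 5, 4, 6, 7, 8, 9]
After 17 (swap(4, 5)): [0, 1, 2, 3, 4, 5, 6, 7, 8, 9]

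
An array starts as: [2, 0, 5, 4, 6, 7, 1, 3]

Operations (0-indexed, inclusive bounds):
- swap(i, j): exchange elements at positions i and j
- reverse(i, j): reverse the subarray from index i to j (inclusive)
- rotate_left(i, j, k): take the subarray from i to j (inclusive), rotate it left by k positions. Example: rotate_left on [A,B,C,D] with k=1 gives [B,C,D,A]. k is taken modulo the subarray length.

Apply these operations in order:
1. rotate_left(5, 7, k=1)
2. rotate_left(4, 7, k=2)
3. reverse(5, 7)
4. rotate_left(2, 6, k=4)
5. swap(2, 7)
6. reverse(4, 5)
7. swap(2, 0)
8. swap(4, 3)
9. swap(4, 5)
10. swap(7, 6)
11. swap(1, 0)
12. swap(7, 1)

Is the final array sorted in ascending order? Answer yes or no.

After 1 (rotate_left(5, 7, k=1)): [2, 0, 5, 4, 6, 1, 3, 7]
After 2 (rotate_left(4, 7, k=2)): [2, 0, 5, 4, 3, 7, 6, 1]
After 3 (reverse(5, 7)): [2, 0, 5, 4, 3, 1, 6, 7]
After 4 (rotate_left(2, 6, k=4)): [2, 0, 6, 5, 4, 3, 1, 7]
After 5 (swap(2, 7)): [2, 0, 7, 5, 4, 3, 1, 6]
After 6 (reverse(4, 5)): [2, 0, 7, 5, 3, 4, 1, 6]
After 7 (swap(2, 0)): [7, 0, 2, 5, 3, 4, 1, 6]
After 8 (swap(4, 3)): [7, 0, 2, 3, 5, 4, 1, 6]
After 9 (swap(4, 5)): [7, 0, 2, 3, 4, 5, 1, 6]
After 10 (swap(7, 6)): [7, 0, 2, 3, 4, 5, 6, 1]
After 11 (swap(1, 0)): [0, 7, 2, 3, 4, 5, 6, 1]
After 12 (swap(7, 1)): [0, 1, 2, 3, 4, 5, 6, 7]

Answer: yes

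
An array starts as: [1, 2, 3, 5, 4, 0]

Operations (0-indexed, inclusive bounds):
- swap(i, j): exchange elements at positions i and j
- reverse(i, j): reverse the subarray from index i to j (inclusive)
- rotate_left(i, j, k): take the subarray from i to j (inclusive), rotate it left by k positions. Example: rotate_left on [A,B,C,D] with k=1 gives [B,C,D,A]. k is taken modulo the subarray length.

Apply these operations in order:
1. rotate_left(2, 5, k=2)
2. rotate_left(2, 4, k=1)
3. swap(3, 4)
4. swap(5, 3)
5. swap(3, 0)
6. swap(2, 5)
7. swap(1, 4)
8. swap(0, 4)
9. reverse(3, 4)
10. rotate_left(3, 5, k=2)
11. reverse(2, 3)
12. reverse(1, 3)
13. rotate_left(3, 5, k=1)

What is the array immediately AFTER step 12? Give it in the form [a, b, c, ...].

Answer: [2, 4, 0, 3, 5, 1]

Derivation:
After 1 (rotate_left(2, 5, k=2)): [1, 2, 4, 0, 3, 5]
After 2 (rotate_left(2, 4, k=1)): [1, 2, 0, 3, 4, 5]
After 3 (swap(3, 4)): [1, 2, 0, 4, 3, 5]
After 4 (swap(5, 3)): [1, 2, 0, 5, 3, 4]
After 5 (swap(3, 0)): [5, 2, 0, 1, 3, 4]
After 6 (swap(2, 5)): [5, 2, 4, 1, 3, 0]
After 7 (swap(1, 4)): [5, 3, 4, 1, 2, 0]
After 8 (swap(0, 4)): [2, 3, 4, 1, 5, 0]
After 9 (reverse(3, 4)): [2, 3, 4, 5, 1, 0]
After 10 (rotate_left(3, 5, k=2)): [2, 3, 4, 0, 5, 1]
After 11 (reverse(2, 3)): [2, 3, 0, 4, 5, 1]
After 12 (reverse(1, 3)): [2, 4, 0, 3, 5, 1]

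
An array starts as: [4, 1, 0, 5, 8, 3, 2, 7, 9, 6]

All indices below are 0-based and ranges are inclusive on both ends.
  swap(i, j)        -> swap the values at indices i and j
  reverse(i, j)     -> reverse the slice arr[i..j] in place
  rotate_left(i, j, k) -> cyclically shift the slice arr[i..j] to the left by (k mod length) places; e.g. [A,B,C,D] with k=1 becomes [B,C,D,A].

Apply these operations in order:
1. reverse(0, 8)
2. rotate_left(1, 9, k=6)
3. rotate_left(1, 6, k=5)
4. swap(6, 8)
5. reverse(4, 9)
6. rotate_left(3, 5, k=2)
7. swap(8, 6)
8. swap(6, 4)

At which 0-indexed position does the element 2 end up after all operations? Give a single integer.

After 1 (reverse(0, 8)): [9, 7, 2, 3, 8, 5, 0, 1, 4, 6]
After 2 (rotate_left(1, 9, k=6)): [9, 1, 4, 6, 7, 2, 3, 8, 5, 0]
After 3 (rotate_left(1, 6, k=5)): [9, 3, 1, 4, 6, 7, 2, 8, 5, 0]
After 4 (swap(6, 8)): [9, 3, 1, 4, 6, 7, 5, 8, 2, 0]
After 5 (reverse(4, 9)): [9, 3, 1, 4, 0, 2, 8, 5, 7, 6]
After 6 (rotate_left(3, 5, k=2)): [9, 3, 1, 2, 4, 0, 8, 5, 7, 6]
After 7 (swap(8, 6)): [9, 3, 1, 2, 4, 0, 7, 5, 8, 6]
After 8 (swap(6, 4)): [9, 3, 1, 2, 7, 0, 4, 5, 8, 6]

Answer: 3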